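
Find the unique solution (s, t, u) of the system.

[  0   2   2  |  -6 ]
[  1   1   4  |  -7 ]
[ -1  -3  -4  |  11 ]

Forward elimination on [A|b]:
R1 <-> R2   (pivot in column 1 was zero)
[  1   1   4  -7 ]
[  0   2   2  -6 ]
[ -1  -3  -4  11 ]
R3 <- R3 - (-1)*R1:  [  0  -2   0   4 ]
R3 <- R3 - (-1)*R2:  [  0   0   2  -2 ]
Row echelon form:
[ 1  1  4  |  -7 ]
[ 0  2  2  |  -6 ]
[ 0  0  2  |  -2 ]
Back-substitution:
u = (-2) / 2 = -1
t = (-6 - (2)*(-1)) / 2 = -2
s = (-7 - (1)*(-2) - (4)*(-1)) / 1 = -1

(-1, -2, -1)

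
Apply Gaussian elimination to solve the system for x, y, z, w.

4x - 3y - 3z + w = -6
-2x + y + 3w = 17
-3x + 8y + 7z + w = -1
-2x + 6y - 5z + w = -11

Forward elimination on [A|b]:
R2 <- R2 - (-1/2)*R1:  [    0  -1/2  -3/2   7/2    14 ]
R3 <- R3 - (-3/4)*R1:  [     0   23/4   19/4    7/4  -11/2 ]
R4 <- R4 - (-1/2)*R1:  [     0    9/2  -13/2    3/2    -14 ]
R3 <- R3 - (-23/2)*R2:  [     0      0  -25/2     42  311/2 ]
R4 <- R4 - (-9)*R2:  [   0    0  -20   33  112 ]
R4 <- R4 - (8/5)*R3:  [      0       0       0  -171/5  -684/5 ]
Row echelon form:
[ 4    -3     -3       1  |      -6 ]
[ 0  -1/2   -3/2     7/2  |      14 ]
[ 0     0  -25/2      42  |   311/2 ]
[ 0     0      0  -171/5  |  -684/5 ]
Back-substitution:
w = (-684/5) / (-171/5) = 4
z = (311/2 - (42)*(4)) / (-25/2) = 1
y = (14 - (-3/2)*(1) - (7/2)*(4)) / (-1/2) = -3
x = (-6 - (-3)*(-3) - (-3)*(1) - (1)*(4)) / 4 = -4

(-4, -3, 1, 4)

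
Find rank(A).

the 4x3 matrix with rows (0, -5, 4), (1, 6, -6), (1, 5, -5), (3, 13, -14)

rank(A) = 3

Row reduction:
R1 <-> R2   (pivot in column 1 was zero)
[ 1   6   -6 ]
[ 0  -5    4 ]
[ 1   5   -5 ]
[ 3  13  -14 ]
R3 <- R3 - (1)*R1:  [  0  -1   1 ]
R4 <- R4 - (3)*R1:  [  0  -5   4 ]
R3 <- R3 - (1/5)*R2:  [   0    0  1/5 ]
R4 <- R4 - (1)*R2:  [ 0  0  0 ]
Row echelon form:
[ 1   6   -6 ]
[ 0  -5    4 ]
[ 0   0  1/5 ]
[ 0   0    0 ]
Nonzero rows / pivot columns: 3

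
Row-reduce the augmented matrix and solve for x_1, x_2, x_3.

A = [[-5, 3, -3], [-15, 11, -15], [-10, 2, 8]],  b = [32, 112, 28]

Forward elimination on [A|b]:
R2 <- R2 - (3)*R1:  [  0   2  -6  16 ]
R3 <- R3 - (2)*R1:  [   0   -4   14  -36 ]
R3 <- R3 - (-2)*R2:  [  0   0   2  -4 ]
Row echelon form:
[ -5  3  -3  |  32 ]
[  0  2  -6  |  16 ]
[  0  0   2  |  -4 ]
Back-substitution:
x_3 = (-4) / 2 = -2
x_2 = (16 - (-6)*(-2)) / 2 = 2
x_1 = (32 - (3)*(2) - (-3)*(-2)) / -5 = -4

(-4, 2, -2)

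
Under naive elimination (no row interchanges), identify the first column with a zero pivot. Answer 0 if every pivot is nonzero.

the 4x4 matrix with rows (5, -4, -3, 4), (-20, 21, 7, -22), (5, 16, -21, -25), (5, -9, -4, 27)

Naive forward elimination:
R2 <- R2 - (-4)*R1:  [  0   5  -5  -6 ]
R3 <- R3 - (1)*R1:  [   0   20  -18  -29 ]
R4 <- R4 - (1)*R1:  [  0  -5  -1  23 ]
R3 <- R3 - (4)*R2:  [  0   0   2  -5 ]
R4 <- R4 - (-1)*R2:  [  0   0  -6  17 ]
R4 <- R4 - (-3)*R3:  [ 0  0  0  2 ]
All pivots nonzero; naive elimination completes without hitting a zero pivot.

first zero-pivot column = 0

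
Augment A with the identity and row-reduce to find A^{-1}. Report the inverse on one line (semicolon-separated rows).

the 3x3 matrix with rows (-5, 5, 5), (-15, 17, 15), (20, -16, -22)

inverse = [-67/10 3/2 -1/2; -3/2 1/2 0; -5 1 -1/2]

Gauss-Jordan on [A | I]:
R1 <- (1/-5)*R1:  [    1    -1    -1  |  -1/5     0     0 ]
R2 <- R2 - (-15)*R1:  [  0   2   0  |  -3   1   0 ]
R3 <- R3 - (20)*R1:  [  0   4  -2  |   4   0   1 ]
R2 <- (1/2)*R2:  [    0     1     0  |  -3/2   1/2     0 ]
R1 <- R1 - (-1)*R2:  [      1       0      -1  |  -17/10     1/2       0 ]
R3 <- R3 - (4)*R2:  [  0   0  -2  |  10  -2   1 ]
R3 <- (1/-2)*R3:  [    0     0     1  |    -5     1  -1/2 ]
R1 <- R1 - (-1)*R3:  [      1       0       0  |  -67/10     3/2    -1/2 ]
Right block of [I | A^{-1}] is the inverse:
[ -67/10  3/2  -1/2 ]
[   -3/2  1/2     0 ]
[     -5    1  -1/2 ]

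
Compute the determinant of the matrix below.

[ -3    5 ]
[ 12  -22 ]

det(A) = 6

Forward elimination:
R2 <- R2 - (-4)*R1:  [  0  -2 ]
Upper-triangular form:
[ -3   5 ]
[  0  -2 ]
det(A) = (-1)^0 * (-3) * (-2) = 6  (0 row swaps -> sign +1)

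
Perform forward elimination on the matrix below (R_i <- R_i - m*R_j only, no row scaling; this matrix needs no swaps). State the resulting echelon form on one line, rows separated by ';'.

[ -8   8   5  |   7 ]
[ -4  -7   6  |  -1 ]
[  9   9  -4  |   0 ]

REF = [-8 8 5 7; 0 -11 7/2 -9/2; 0 0 647/88 45/88]

Forward elimination:
R2 <- R2 - (1/2)*R1:  [    0   -11   7/2  -9/2 ]
R3 <- R3 - (-9/8)*R1:  [    0    18  13/8  63/8 ]
R3 <- R3 - (-18/11)*R2:  [      0       0  647/88   45/88 ]
Row echelon form:
[ -8    8       5  |      7 ]
[  0  -11     7/2  |   -9/2 ]
[  0    0  647/88  |  45/88 ]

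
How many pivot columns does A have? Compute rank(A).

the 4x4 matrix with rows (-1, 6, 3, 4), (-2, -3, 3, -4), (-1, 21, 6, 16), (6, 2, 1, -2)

Row reduction:
R2 <- R2 - (2)*R1:  [   0  -15   -3  -12 ]
R3 <- R3 - (1)*R1:  [  0  15   3  12 ]
R4 <- R4 - (-6)*R1:  [  0  38  19  22 ]
R3 <- R3 - (-1)*R2:  [ 0  0  0  0 ]
R4 <- R4 - (-38/15)*R2:  [     0      0   57/5  -42/5 ]
R3 <-> R4   (pivot in column 3 was zero)
[ -1    6     3      4 ]
[  0  -15    -3    -12 ]
[  0    0  57/5  -42/5 ]
[  0    0     0      0 ]
Row echelon form:
[ -1    6     3      4 ]
[  0  -15    -3    -12 ]
[  0    0  57/5  -42/5 ]
[  0    0     0      0 ]
Nonzero rows / pivot columns: 3

rank(A) = 3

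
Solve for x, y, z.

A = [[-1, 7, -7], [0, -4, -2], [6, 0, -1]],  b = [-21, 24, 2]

(0, -5, -2)

Forward elimination on [A|b]:
R3 <- R3 - (-6)*R1:  [    0    42   -43  -124 ]
R3 <- R3 - (-21/2)*R2:  [   0    0  -64  128 ]
Row echelon form:
[ -1   7   -7  |  -21 ]
[  0  -4   -2  |   24 ]
[  0   0  -64  |  128 ]
Back-substitution:
z = (128) / -64 = -2
y = (24 - (-2)*(-2)) / -4 = -5
x = (-21 - (7)*(-5) - (-7)*(-2)) / -1 = 0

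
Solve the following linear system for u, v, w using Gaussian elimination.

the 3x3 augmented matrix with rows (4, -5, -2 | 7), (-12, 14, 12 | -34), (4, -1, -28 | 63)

(2, 1, -2)

Forward elimination on [A|b]:
R2 <- R2 - (-3)*R1:  [   0   -1    6  -13 ]
R3 <- R3 - (1)*R1:  [   0    4  -26   56 ]
R3 <- R3 - (-4)*R2:  [  0   0  -2   4 ]
Row echelon form:
[ 4  -5  -2  |    7 ]
[ 0  -1   6  |  -13 ]
[ 0   0  -2  |    4 ]
Back-substitution:
w = (4) / -2 = -2
v = (-13 - (6)*(-2)) / -1 = 1
u = (7 - (-5)*(1) - (-2)*(-2)) / 4 = 2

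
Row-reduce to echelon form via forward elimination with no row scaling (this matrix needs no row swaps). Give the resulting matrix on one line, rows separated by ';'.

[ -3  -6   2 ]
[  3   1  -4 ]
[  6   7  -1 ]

Forward elimination:
R2 <- R2 - (-1)*R1:  [  0  -5  -2 ]
R3 <- R3 - (-2)*R1:  [  0  -5   3 ]
R3 <- R3 - (1)*R2:  [ 0  0  5 ]
Row echelon form:
[ -3  -6   2 ]
[  0  -5  -2 ]
[  0   0   5 ]

REF = [-3 -6 2; 0 -5 -2; 0 0 5]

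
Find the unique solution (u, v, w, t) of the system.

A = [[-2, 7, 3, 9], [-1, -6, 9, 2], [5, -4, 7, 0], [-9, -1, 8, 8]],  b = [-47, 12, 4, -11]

Forward elimination on [A|b]:
R2 <- R2 - (1/2)*R1:  [     0  -19/2   15/2   -5/2   71/2 ]
R3 <- R3 - (-5/2)*R1:  [      0    27/2    29/2    45/2  -227/2 ]
R4 <- R4 - (9/2)*R1:  [     0  -65/2  -11/2  -65/2  401/2 ]
R3 <- R3 - (-27/19)*R2:  [        0         0    478/19    360/19  -1198/19 ]
R4 <- R4 - (65/19)*R2:  [       0        0  -592/19  -455/19  1502/19 ]
R4 <- R4 - (-296/239)*R3:  [        0         0         0  -115/239   230/239 ]
Row echelon form:
[ -2      7       3         9  |       -47 ]
[  0  -19/2    15/2      -5/2  |      71/2 ]
[  0      0  478/19    360/19  |  -1198/19 ]
[  0      0       0  -115/239  |   230/239 ]
Back-substitution:
t = (230/239) / (-115/239) = -2
w = (-1198/19 - (360/19)*(-2)) / (478/19) = -1
v = (71/2 - (15/2)*(-1) - (-5/2)*(-2)) / (-19/2) = -4
u = (-47 - (7)*(-4) - (3)*(-1) - (9)*(-2)) / -2 = -1

(-1, -4, -1, -2)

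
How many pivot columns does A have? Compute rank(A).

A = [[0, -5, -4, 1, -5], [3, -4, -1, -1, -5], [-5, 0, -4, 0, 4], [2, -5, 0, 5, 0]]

rank(A) = 4

Row reduction:
R1 <-> R2   (pivot in column 1 was zero)
[  3  -4  -1  -1  -5 ]
[  0  -5  -4   1  -5 ]
[ -5   0  -4   0   4 ]
[  2  -5   0   5   0 ]
R3 <- R3 - (-5/3)*R1:  [     0  -20/3  -17/3   -5/3  -13/3 ]
R4 <- R4 - (2/3)*R1:  [    0  -7/3   2/3  17/3  10/3 ]
R3 <- R3 - (4/3)*R2:  [    0     0  -1/3    -3   7/3 ]
R4 <- R4 - (7/15)*R2:  [     0      0  38/15   26/5   17/3 ]
R4 <- R4 - (-38/5)*R3:  [     0      0      0  -88/5  117/5 ]
Row echelon form:
[ 3  -4    -1     -1     -5 ]
[ 0  -5    -4      1     -5 ]
[ 0   0  -1/3     -3    7/3 ]
[ 0   0     0  -88/5  117/5 ]
Nonzero rows / pivot columns: 4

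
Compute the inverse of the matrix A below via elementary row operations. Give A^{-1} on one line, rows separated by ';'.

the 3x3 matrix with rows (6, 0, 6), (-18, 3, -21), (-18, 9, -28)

inverse = [-35/6 -3 1; 7 10/3 -1; 6 3 -1]

Gauss-Jordan on [A | I]:
R1 <- (1/6)*R1:  [   1    0    1  |  1/6    0    0 ]
R2 <- R2 - (-18)*R1:  [  0   3  -3  |   3   1   0 ]
R3 <- R3 - (-18)*R1:  [   0    9  -10  |    3    0    1 ]
R2 <- (1/3)*R2:  [   0    1   -1  |    1  1/3    0 ]
R3 <- R3 - (9)*R2:  [  0   0  -1  |  -6  -3   1 ]
R3 <- (1/-1)*R3:  [  0   0   1  |   6   3  -1 ]
R1 <- R1 - (1)*R3:  [     1      0      0  |  -35/6     -3      1 ]
R2 <- R2 - (-1)*R3:  [    0     1     0  |     7  10/3    -1 ]
Right block of [I | A^{-1}] is the inverse:
[ -35/6    -3   1 ]
[     7  10/3  -1 ]
[     6     3  -1 ]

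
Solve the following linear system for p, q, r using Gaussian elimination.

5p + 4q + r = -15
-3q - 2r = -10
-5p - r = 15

Forward elimination on [A|b]:
R3 <- R3 - (-1)*R1:  [ 0  4  0  0 ]
R3 <- R3 - (-4/3)*R2:  [     0      0   -8/3  -40/3 ]
Row echelon form:
[ 5   4     1  |    -15 ]
[ 0  -3    -2  |    -10 ]
[ 0   0  -8/3  |  -40/3 ]
Back-substitution:
r = (-40/3) / (-8/3) = 5
q = (-10 - (-2)*(5)) / -3 = 0
p = (-15 - (4)*(0) - (1)*(5)) / 5 = -4

(-4, 0, 5)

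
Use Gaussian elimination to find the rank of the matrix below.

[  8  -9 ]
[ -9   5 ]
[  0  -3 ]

Row reduction:
R2 <- R2 - (-9/8)*R1:  [     0  -41/8 ]
R3 <- R3 - (24/41)*R2:  [ 0  0 ]
Row echelon form:
[ 8     -9 ]
[ 0  -41/8 ]
[ 0      0 ]
Nonzero rows / pivot columns: 2

rank(A) = 2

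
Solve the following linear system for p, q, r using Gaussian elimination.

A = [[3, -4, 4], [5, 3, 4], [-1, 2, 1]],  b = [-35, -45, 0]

Forward elimination on [A|b]:
R2 <- R2 - (5/3)*R1:  [    0  29/3  -8/3  40/3 ]
R3 <- R3 - (-1/3)*R1:  [     0    2/3    7/3  -35/3 ]
R3 <- R3 - (2/29)*R2:  [       0        0    73/29  -365/29 ]
Row echelon form:
[ 3    -4      4  |      -35 ]
[ 0  29/3   -8/3  |     40/3 ]
[ 0     0  73/29  |  -365/29 ]
Back-substitution:
r = (-365/29) / (73/29) = -5
q = (40/3 - (-8/3)*(-5)) / (29/3) = 0
p = (-35 - (-4)*(0) - (4)*(-5)) / 3 = -5

(-5, 0, -5)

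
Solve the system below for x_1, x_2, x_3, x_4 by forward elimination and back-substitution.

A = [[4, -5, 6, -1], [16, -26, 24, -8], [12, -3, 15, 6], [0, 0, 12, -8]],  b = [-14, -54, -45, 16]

Forward elimination on [A|b]:
R2 <- R2 - (4)*R1:  [  0  -6   0  -4   2 ]
R3 <- R3 - (3)*R1:  [  0  12  -3   9  -3 ]
R3 <- R3 - (-2)*R2:  [  0   0  -3   1   1 ]
R4 <- R4 - (-4)*R3:  [  0   0   0  -4  20 ]
Row echelon form:
[ 4  -5   6  -1  |  -14 ]
[ 0  -6   0  -4  |    2 ]
[ 0   0  -3   1  |    1 ]
[ 0   0   0  -4  |   20 ]
Back-substitution:
x_4 = (20) / -4 = -5
x_3 = (1 - (1)*(-5)) / -3 = -2
x_2 = (2 - (-4)*(-5)) / -6 = 3
x_1 = (-14 - (-5)*(3) - (6)*(-2) - (-1)*(-5)) / 4 = 2

(2, 3, -2, -5)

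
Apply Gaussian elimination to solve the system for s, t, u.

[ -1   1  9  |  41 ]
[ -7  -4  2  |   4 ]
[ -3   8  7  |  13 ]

Forward elimination on [A|b]:
R2 <- R2 - (7)*R1:  [    0   -11   -61  -283 ]
R3 <- R3 - (3)*R1:  [    0     5   -20  -110 ]
R3 <- R3 - (-5/11)*R2:  [        0         0   -525/11  -2625/11 ]
Row echelon form:
[ -1    1        9  |        41 ]
[  0  -11      -61  |      -283 ]
[  0    0  -525/11  |  -2625/11 ]
Back-substitution:
u = (-2625/11) / (-525/11) = 5
t = (-283 - (-61)*(5)) / -11 = -2
s = (41 - (1)*(-2) - (9)*(5)) / -1 = 2

(2, -2, 5)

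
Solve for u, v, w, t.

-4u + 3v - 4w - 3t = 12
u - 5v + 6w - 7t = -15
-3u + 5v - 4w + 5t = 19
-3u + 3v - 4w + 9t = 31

(-5, -2, -1, 2)

Forward elimination on [A|b]:
R2 <- R2 - (-1/4)*R1:  [     0  -17/4      5  -31/4    -12 ]
R3 <- R3 - (3/4)*R1:  [    0  11/4    -1  29/4    10 ]
R4 <- R4 - (3/4)*R1:  [    0   3/4    -1  45/4    22 ]
R3 <- R3 - (-11/17)*R2:  [     0      0  38/17  38/17  38/17 ]
R4 <- R4 - (-3/17)*R2:  [      0       0   -2/17  168/17  338/17 ]
R4 <- R4 - (-1/19)*R3:  [  0   0   0  10  20 ]
Row echelon form:
[ -4      3     -4     -3  |     12 ]
[  0  -17/4      5  -31/4  |    -12 ]
[  0      0  38/17  38/17  |  38/17 ]
[  0      0      0     10  |     20 ]
Back-substitution:
t = (20) / 10 = 2
w = (38/17 - (38/17)*(2)) / (38/17) = -1
v = (-12 - (5)*(-1) - (-31/4)*(2)) / (-17/4) = -2
u = (12 - (3)*(-2) - (-4)*(-1) - (-3)*(2)) / -4 = -5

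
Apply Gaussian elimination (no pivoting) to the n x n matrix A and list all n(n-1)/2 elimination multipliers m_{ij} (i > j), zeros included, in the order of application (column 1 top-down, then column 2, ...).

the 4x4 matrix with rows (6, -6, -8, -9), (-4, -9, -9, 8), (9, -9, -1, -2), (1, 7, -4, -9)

Forward elimination:
R2 <- R2 - (-2/3)*R1:  [     0    -13  -43/3      2 ]
R3 <- R3 - (3/2)*R1:  [    0     0    11  23/2 ]
R4 <- R4 - (1/6)*R1:  [     0      8   -8/3  -15/2 ]
R3: entry in column 2 is already 0 -> m_{32} = 0 (no row operation needed)
R4 <- R4 - (-8/13)*R2:  [       0        0  -448/39  -163/26 ]
R4 <- R4 - (-448/429)*R3:  [        0         0         0  4925/858 ]
Multipliers (in order of application): m_{21} = -2/3, m_{31} = 3/2, m_{41} = 1/6, m_{32} = 0, m_{42} = -8/13, m_{43} = -448/429

multipliers: -2/3, 3/2, 1/6, 0, -8/13, -448/429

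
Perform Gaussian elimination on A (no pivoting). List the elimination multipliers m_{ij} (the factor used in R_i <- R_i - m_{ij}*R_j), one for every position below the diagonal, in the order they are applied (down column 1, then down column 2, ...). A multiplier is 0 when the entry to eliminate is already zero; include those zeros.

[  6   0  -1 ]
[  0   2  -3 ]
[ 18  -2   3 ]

Forward elimination:
R2: entry in column 1 is already 0 -> m_{21} = 0 (no row operation needed)
R3 <- R3 - (3)*R1:  [  0  -2   6 ]
R3 <- R3 - (-1)*R2:  [ 0  0  3 ]
Multipliers (in order of application): m_{21} = 0, m_{31} = 3, m_{32} = -1

multipliers: 0, 3, -1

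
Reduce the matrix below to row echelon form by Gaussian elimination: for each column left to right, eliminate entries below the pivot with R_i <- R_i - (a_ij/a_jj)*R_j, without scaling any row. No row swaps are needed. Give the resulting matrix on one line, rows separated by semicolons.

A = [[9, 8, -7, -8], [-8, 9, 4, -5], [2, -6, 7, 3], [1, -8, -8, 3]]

REF = [9 8 -7 -8; 0 145/9 -20/9 -109/9; 0 0 217/29 -31/29; 0 0 0 -4]

Forward elimination:
R2 <- R2 - (-8/9)*R1:  [      0   145/9   -20/9  -109/9 ]
R3 <- R3 - (2/9)*R1:  [     0  -70/9   77/9   43/9 ]
R4 <- R4 - (1/9)*R1:  [     0  -80/9  -65/9   35/9 ]
R3 <- R3 - (-14/29)*R2:  [      0       0  217/29  -31/29 ]
R4 <- R4 - (-16/29)*R2:  [       0        0  -245/29   -81/29 ]
R4 <- R4 - (-35/31)*R3:  [  0   0   0  -4 ]
Row echelon form:
[ 9      8      -7      -8 ]
[ 0  145/9   -20/9  -109/9 ]
[ 0      0  217/29  -31/29 ]
[ 0      0       0      -4 ]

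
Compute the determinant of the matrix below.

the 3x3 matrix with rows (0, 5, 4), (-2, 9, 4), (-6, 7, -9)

Forward elimination:
R1 <-> R2   (pivot in column 1 was zero)
[ -2  9   4 ]
[  0  5   4 ]
[ -6  7  -9 ]
R3 <- R3 - (3)*R1:  [   0  -20  -21 ]
R3 <- R3 - (-4)*R2:  [  0   0  -5 ]
Upper-triangular form:
[ -2  9   4 ]
[  0  5   4 ]
[  0  0  -5 ]
det(A) = (-1)^1 * (-2) * (5) * (-5) = -50  (1 row swap -> sign -1)

det(A) = -50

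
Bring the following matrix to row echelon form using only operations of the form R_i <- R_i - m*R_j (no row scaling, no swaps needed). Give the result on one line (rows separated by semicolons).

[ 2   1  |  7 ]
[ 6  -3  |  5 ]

Forward elimination:
R2 <- R2 - (3)*R1:  [   0   -6  -16 ]
Row echelon form:
[ 2   1  |    7 ]
[ 0  -6  |  -16 ]

REF = [2 1 7; 0 -6 -16]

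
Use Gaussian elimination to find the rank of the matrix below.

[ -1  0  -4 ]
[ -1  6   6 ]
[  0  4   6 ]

Row reduction:
R2 <- R2 - (1)*R1:  [  0   6  10 ]
R3 <- R3 - (2/3)*R2:  [    0     0  -2/3 ]
Row echelon form:
[ -1  0    -4 ]
[  0  6    10 ]
[  0  0  -2/3 ]
Nonzero rows / pivot columns: 3

rank(A) = 3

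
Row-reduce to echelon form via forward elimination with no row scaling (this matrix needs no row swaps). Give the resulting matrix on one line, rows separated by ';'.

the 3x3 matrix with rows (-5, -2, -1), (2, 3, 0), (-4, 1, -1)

REF = [-5 -2 -1; 0 11/5 -2/5; 0 0 3/11]

Forward elimination:
R2 <- R2 - (-2/5)*R1:  [    0  11/5  -2/5 ]
R3 <- R3 - (4/5)*R1:  [    0  13/5  -1/5 ]
R3 <- R3 - (13/11)*R2:  [    0     0  3/11 ]
Row echelon form:
[ -5    -2    -1 ]
[  0  11/5  -2/5 ]
[  0     0  3/11 ]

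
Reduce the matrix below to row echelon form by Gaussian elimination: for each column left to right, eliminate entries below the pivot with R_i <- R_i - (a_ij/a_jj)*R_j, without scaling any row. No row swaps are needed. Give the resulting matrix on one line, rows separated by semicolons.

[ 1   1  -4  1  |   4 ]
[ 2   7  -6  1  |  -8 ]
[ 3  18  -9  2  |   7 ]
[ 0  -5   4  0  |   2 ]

Forward elimination:
R2 <- R2 - (2)*R1:  [   0    5    2   -1  -16 ]
R3 <- R3 - (3)*R1:  [  0  15   3  -1  -5 ]
R3 <- R3 - (3)*R2:  [  0   0  -3   2  43 ]
R4 <- R4 - (-1)*R2:  [   0    0    6   -1  -14 ]
R4 <- R4 - (-2)*R3:  [  0   0   0   3  72 ]
Row echelon form:
[ 1  1  -4   1  |    4 ]
[ 0  5   2  -1  |  -16 ]
[ 0  0  -3   2  |   43 ]
[ 0  0   0   3  |   72 ]

REF = [1 1 -4 1 4; 0 5 2 -1 -16; 0 0 -3 2 43; 0 0 0 3 72]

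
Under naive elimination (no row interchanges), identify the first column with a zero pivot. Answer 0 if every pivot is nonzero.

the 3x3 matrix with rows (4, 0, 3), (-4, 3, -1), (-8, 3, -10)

Naive forward elimination:
R2 <- R2 - (-1)*R1:  [ 0  3  2 ]
R3 <- R3 - (-2)*R1:  [  0   3  -4 ]
R3 <- R3 - (1)*R2:  [  0   0  -6 ]
All pivots nonzero; naive elimination completes without hitting a zero pivot.

first zero-pivot column = 0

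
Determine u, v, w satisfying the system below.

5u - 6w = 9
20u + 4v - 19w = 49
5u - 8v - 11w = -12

(3, 2, 1)

Forward elimination on [A|b]:
R2 <- R2 - (4)*R1:  [  0   4   5  13 ]
R3 <- R3 - (1)*R1:  [   0   -8   -5  -21 ]
R3 <- R3 - (-2)*R2:  [ 0  0  5  5 ]
Row echelon form:
[ 5  0  -6  |   9 ]
[ 0  4   5  |  13 ]
[ 0  0   5  |   5 ]
Back-substitution:
w = (5) / 5 = 1
v = (13 - (5)*(1)) / 4 = 2
u = (9 - (-6)*(1)) / 5 = 3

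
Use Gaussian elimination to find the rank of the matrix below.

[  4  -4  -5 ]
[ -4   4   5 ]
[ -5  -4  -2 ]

rank(A) = 2

Row reduction:
R2 <- R2 - (-1)*R1:  [ 0  0  0 ]
R3 <- R3 - (-5/4)*R1:  [     0     -9  -33/4 ]
R2 <-> R3   (pivot in column 2 was zero)
[ 4  -4     -5 ]
[ 0  -9  -33/4 ]
[ 0   0      0 ]
Row echelon form:
[ 4  -4     -5 ]
[ 0  -9  -33/4 ]
[ 0   0      0 ]
Nonzero rows / pivot columns: 2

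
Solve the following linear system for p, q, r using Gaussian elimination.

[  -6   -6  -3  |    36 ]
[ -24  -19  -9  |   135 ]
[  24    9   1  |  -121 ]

(-4, -3, 2)

Forward elimination on [A|b]:
R2 <- R2 - (4)*R1:  [  0   5   3  -9 ]
R3 <- R3 - (-4)*R1:  [   0  -15  -11   23 ]
R3 <- R3 - (-3)*R2:  [  0   0  -2  -4 ]
Row echelon form:
[ -6  -6  -3  |  36 ]
[  0   5   3  |  -9 ]
[  0   0  -2  |  -4 ]
Back-substitution:
r = (-4) / -2 = 2
q = (-9 - (3)*(2)) / 5 = -3
p = (36 - (-6)*(-3) - (-3)*(2)) / -6 = -4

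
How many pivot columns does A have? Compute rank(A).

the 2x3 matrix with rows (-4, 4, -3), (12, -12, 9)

rank(A) = 1

Row reduction:
R2 <- R2 - (-3)*R1:  [ 0  0  0 ]
Row echelon form:
[ -4  4  -3 ]
[  0  0   0 ]
Nonzero rows / pivot columns: 1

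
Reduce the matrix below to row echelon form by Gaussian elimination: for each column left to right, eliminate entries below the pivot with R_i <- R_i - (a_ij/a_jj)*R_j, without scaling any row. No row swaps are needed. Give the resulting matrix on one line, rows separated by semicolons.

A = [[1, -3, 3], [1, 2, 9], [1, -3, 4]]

REF = [1 -3 3; 0 5 6; 0 0 1]

Forward elimination:
R2 <- R2 - (1)*R1:  [ 0  5  6 ]
R3 <- R3 - (1)*R1:  [ 0  0  1 ]
Row echelon form:
[ 1  -3  3 ]
[ 0   5  6 ]
[ 0   0  1 ]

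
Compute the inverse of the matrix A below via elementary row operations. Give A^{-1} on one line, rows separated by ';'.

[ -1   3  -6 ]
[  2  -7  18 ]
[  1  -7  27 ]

Gauss-Jordan on [A | I]:
R1 <- (1/-1)*R1:  [  1  -3   6  |  -1   0   0 ]
R2 <- R2 - (2)*R1:  [  0  -1   6  |   2   1   0 ]
R3 <- R3 - (1)*R1:  [  0  -4  21  |   1   0   1 ]
R2 <- (1/-1)*R2:  [  0   1  -6  |  -2  -1   0 ]
R1 <- R1 - (-3)*R2:  [   1    0  -12  |   -7   -3    0 ]
R3 <- R3 - (-4)*R2:  [  0   0  -3  |  -7  -4   1 ]
R3 <- (1/-3)*R3:  [    0     0     1  |   7/3   4/3  -1/3 ]
R1 <- R1 - (-12)*R3:  [  1   0   0  |  21  13  -4 ]
R2 <- R2 - (-6)*R3:  [  0   1   0  |  12   7  -2 ]
Right block of [I | A^{-1}] is the inverse:
[  21   13    -4 ]
[  12    7    -2 ]
[ 7/3  4/3  -1/3 ]

inverse = [21 13 -4; 12 7 -2; 7/3 4/3 -1/3]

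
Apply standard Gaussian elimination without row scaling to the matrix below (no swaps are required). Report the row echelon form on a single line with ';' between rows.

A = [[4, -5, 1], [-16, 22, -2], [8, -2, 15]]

REF = [4 -5 1; 0 2 2; 0 0 5]

Forward elimination:
R2 <- R2 - (-4)*R1:  [ 0  2  2 ]
R3 <- R3 - (2)*R1:  [  0   8  13 ]
R3 <- R3 - (4)*R2:  [ 0  0  5 ]
Row echelon form:
[ 4  -5  1 ]
[ 0   2  2 ]
[ 0   0  5 ]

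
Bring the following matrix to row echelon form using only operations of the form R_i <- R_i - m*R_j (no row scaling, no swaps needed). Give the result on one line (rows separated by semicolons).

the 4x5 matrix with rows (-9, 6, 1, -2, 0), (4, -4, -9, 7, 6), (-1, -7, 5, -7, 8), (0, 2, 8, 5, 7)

Forward elimination:
R2 <- R2 - (-4/9)*R1:  [     0   -4/3  -77/9   55/9      6 ]
R3 <- R3 - (1/9)*R1:  [     0  -23/3   44/9  -61/9      8 ]
R3 <- R3 - (23/4)*R2:  [       0        0   649/12  -503/12    -53/2 ]
R4 <- R4 - (-3/2)*R2:  [     0      0  -29/6   85/6     16 ]
R4 <- R4 - (-58/649)*R3:  [        0         0         0  6763/649  8847/649 ]
Row echelon form:
[ -9     6       1        -2         0 ]
[  0  -4/3   -77/9      55/9         6 ]
[  0     0  649/12   -503/12     -53/2 ]
[  0     0       0  6763/649  8847/649 ]

REF = [-9 6 1 -2 0; 0 -4/3 -77/9 55/9 6; 0 0 649/12 -503/12 -53/2; 0 0 0 6763/649 8847/649]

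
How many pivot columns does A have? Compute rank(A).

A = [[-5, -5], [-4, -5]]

rank(A) = 2

Row reduction:
R2 <- R2 - (4/5)*R1:  [  0  -1 ]
Row echelon form:
[ -5  -5 ]
[  0  -1 ]
Nonzero rows / pivot columns: 2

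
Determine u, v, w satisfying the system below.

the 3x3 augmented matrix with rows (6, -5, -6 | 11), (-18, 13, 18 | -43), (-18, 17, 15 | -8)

(1, 5, -5)

Forward elimination on [A|b]:
R2 <- R2 - (-3)*R1:  [   0   -2    0  -10 ]
R3 <- R3 - (-3)*R1:  [  0   2  -3  25 ]
R3 <- R3 - (-1)*R2:  [  0   0  -3  15 ]
Row echelon form:
[ 6  -5  -6  |   11 ]
[ 0  -2   0  |  -10 ]
[ 0   0  -3  |   15 ]
Back-substitution:
w = (15) / -3 = -5
v = (-10) / -2 = 5
u = (11 - (-5)*(5) - (-6)*(-5)) / 6 = 1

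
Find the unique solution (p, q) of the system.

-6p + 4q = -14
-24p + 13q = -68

Forward elimination on [A|b]:
R2 <- R2 - (4)*R1:  [   0   -3  -12 ]
Row echelon form:
[ -6   4  |  -14 ]
[  0  -3  |  -12 ]
Back-substitution:
q = (-12) / -3 = 4
p = (-14 - (4)*(4)) / -6 = 5

(5, 4)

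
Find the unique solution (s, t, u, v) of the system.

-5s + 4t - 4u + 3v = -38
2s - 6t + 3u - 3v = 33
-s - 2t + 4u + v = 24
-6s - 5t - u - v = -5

Forward elimination on [A|b]:
R2 <- R2 - (-2/5)*R1:  [     0  -22/5    7/5   -9/5   89/5 ]
R3 <- R3 - (1/5)*R1:  [     0  -14/5   24/5    2/5  158/5 ]
R4 <- R4 - (6/5)*R1:  [     0  -49/5   19/5  -23/5  203/5 ]
R3 <- R3 - (7/11)*R2:  [      0       0   43/11   17/11  223/11 ]
R4 <- R4 - (49/22)*R2:  [      0       0   15/22  -13/22   21/22 ]
R4 <- R4 - (15/86)*R3:  [       0        0        0   -37/43  -111/43 ]
Row echelon form:
[ -5      4     -4       3  |      -38 ]
[  0  -22/5    7/5    -9/5  |     89/5 ]
[  0      0  43/11   17/11  |   223/11 ]
[  0      0      0  -37/43  |  -111/43 ]
Back-substitution:
v = (-111/43) / (-37/43) = 3
u = (223/11 - (17/11)*(3)) / (43/11) = 4
t = (89/5 - (7/5)*(4) - (-9/5)*(3)) / (-22/5) = -4
s = (-38 - (4)*(-4) - (-4)*(4) - (3)*(3)) / -5 = 3

(3, -4, 4, 3)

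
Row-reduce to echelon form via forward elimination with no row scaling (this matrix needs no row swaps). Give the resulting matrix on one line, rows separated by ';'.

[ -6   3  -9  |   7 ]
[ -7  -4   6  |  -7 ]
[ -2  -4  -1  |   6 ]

REF = [-6 3 -9 7; 0 -15/2 33/2 -91/6; 0 0 -9 124/9]

Forward elimination:
R2 <- R2 - (7/6)*R1:  [     0  -15/2   33/2  -91/6 ]
R3 <- R3 - (1/3)*R1:  [    0    -5     2  11/3 ]
R3 <- R3 - (2/3)*R2:  [     0      0     -9  124/9 ]
Row echelon form:
[ -6      3    -9  |      7 ]
[  0  -15/2  33/2  |  -91/6 ]
[  0      0    -9  |  124/9 ]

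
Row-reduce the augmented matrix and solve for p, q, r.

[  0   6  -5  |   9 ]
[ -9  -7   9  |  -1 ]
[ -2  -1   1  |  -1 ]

(0, 4, 3)

Forward elimination on [A|b]:
R1 <-> R2   (pivot in column 1 was zero)
[ -9  -7   9  -1 ]
[  0   6  -5   9 ]
[ -2  -1   1  -1 ]
R3 <- R3 - (2/9)*R1:  [    0   5/9    -1  -7/9 ]
R3 <- R3 - (5/54)*R2:  [      0       0  -29/54  -29/18 ]
Row echelon form:
[ -9  -7       9  |      -1 ]
[  0   6      -5  |       9 ]
[  0   0  -29/54  |  -29/18 ]
Back-substitution:
r = (-29/18) / (-29/54) = 3
q = (9 - (-5)*(3)) / 6 = 4
p = (-1 - (-7)*(4) - (9)*(3)) / -9 = 0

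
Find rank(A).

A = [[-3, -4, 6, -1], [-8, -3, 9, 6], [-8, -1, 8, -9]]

rank(A) = 3

Row reduction:
R2 <- R2 - (8/3)*R1:  [    0  23/3    -7  26/3 ]
R3 <- R3 - (8/3)*R1:  [     0   29/3     -8  -19/3 ]
R3 <- R3 - (29/23)*R2:  [       0        0    19/23  -397/23 ]
Row echelon form:
[ -3    -4      6       -1 ]
[  0  23/3     -7     26/3 ]
[  0     0  19/23  -397/23 ]
Nonzero rows / pivot columns: 3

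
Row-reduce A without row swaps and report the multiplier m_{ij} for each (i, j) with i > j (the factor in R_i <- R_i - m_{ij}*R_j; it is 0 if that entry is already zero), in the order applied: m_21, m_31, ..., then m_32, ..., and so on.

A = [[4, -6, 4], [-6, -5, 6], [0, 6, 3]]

Forward elimination:
R2 <- R2 - (-3/2)*R1:  [   0  -14   12 ]
R3: entry in column 1 is already 0 -> m_{31} = 0 (no row operation needed)
R3 <- R3 - (-3/7)*R2:  [    0     0  57/7 ]
Multipliers (in order of application): m_{21} = -3/2, m_{31} = 0, m_{32} = -3/7

multipliers: -3/2, 0, -3/7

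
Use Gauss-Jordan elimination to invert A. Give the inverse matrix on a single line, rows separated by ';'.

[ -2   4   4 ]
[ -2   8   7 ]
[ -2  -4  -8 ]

Gauss-Jordan on [A | I]:
R1 <- (1/-2)*R1:  [    1    -2    -2  |  -1/2     0     0 ]
R2 <- R2 - (-2)*R1:  [  0   4   3  |  -1   1   0 ]
R3 <- R3 - (-2)*R1:  [   0   -8  -12  |   -1    0    1 ]
R2 <- (1/4)*R2:  [    0     1   3/4  |  -1/4   1/4     0 ]
R1 <- R1 - (-2)*R2:  [    1     0  -1/2  |    -1   1/2     0 ]
R3 <- R3 - (-8)*R2:  [  0   0  -6  |  -3   2   1 ]
R3 <- (1/-6)*R3:  [    0     0     1  |   1/2  -1/3  -1/6 ]
R1 <- R1 - (-1/2)*R3:  [     1      0      0  |   -3/4    1/3  -1/12 ]
R2 <- R2 - (3/4)*R3:  [    0     1     0  |  -5/8   1/2   1/8 ]
Right block of [I | A^{-1}] is the inverse:
[ -3/4   1/3  -1/12 ]
[ -5/8   1/2    1/8 ]
[  1/2  -1/3   -1/6 ]

inverse = [-3/4 1/3 -1/12; -5/8 1/2 1/8; 1/2 -1/3 -1/6]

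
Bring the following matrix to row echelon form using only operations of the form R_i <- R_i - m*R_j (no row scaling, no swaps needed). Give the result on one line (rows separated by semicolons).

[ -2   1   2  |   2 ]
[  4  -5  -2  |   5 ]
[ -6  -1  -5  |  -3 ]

Forward elimination:
R2 <- R2 - (-2)*R1:  [  0  -3   2   9 ]
R3 <- R3 - (3)*R1:  [   0   -4  -11   -9 ]
R3 <- R3 - (4/3)*R2:  [     0      0  -41/3    -21 ]
Row echelon form:
[ -2   1      2  |    2 ]
[  0  -3      2  |    9 ]
[  0   0  -41/3  |  -21 ]

REF = [-2 1 2 2; 0 -3 2 9; 0 0 -41/3 -21]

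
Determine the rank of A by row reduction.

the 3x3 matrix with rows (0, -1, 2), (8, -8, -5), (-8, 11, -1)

Row reduction:
R1 <-> R2   (pivot in column 1 was zero)
[  8  -8  -5 ]
[  0  -1   2 ]
[ -8  11  -1 ]
R3 <- R3 - (-1)*R1:  [  0   3  -6 ]
R3 <- R3 - (-3)*R2:  [ 0  0  0 ]
Row echelon form:
[ 8  -8  -5 ]
[ 0  -1   2 ]
[ 0   0   0 ]
Nonzero rows / pivot columns: 2

rank(A) = 2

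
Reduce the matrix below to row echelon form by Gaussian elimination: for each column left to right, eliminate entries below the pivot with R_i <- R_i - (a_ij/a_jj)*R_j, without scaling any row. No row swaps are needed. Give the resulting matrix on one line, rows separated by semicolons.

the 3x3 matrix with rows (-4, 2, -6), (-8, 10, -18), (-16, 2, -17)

Forward elimination:
R2 <- R2 - (2)*R1:  [  0   6  -6 ]
R3 <- R3 - (4)*R1:  [  0  -6   7 ]
R3 <- R3 - (-1)*R2:  [ 0  0  1 ]
Row echelon form:
[ -4  2  -6 ]
[  0  6  -6 ]
[  0  0   1 ]

REF = [-4 2 -6; 0 6 -6; 0 0 1]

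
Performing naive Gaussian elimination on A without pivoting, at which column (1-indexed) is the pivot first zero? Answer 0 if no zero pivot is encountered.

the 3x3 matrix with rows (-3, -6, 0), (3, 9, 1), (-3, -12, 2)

Naive forward elimination:
R2 <- R2 - (-1)*R1:  [ 0  3  1 ]
R3 <- R3 - (1)*R1:  [  0  -6   2 ]
R3 <- R3 - (-2)*R2:  [ 0  0  4 ]
All pivots nonzero; naive elimination completes without hitting a zero pivot.

first zero-pivot column = 0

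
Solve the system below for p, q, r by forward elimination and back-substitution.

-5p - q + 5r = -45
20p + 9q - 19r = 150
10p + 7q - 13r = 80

Forward elimination on [A|b]:
R2 <- R2 - (-4)*R1:  [   0    5    1  -30 ]
R3 <- R3 - (-2)*R1:  [   0    5   -3  -10 ]
R3 <- R3 - (1)*R2:  [  0   0  -4  20 ]
Row echelon form:
[ -5  -1   5  |  -45 ]
[  0   5   1  |  -30 ]
[  0   0  -4  |   20 ]
Back-substitution:
r = (20) / -4 = -5
q = (-30 - (1)*(-5)) / 5 = -5
p = (-45 - (-1)*(-5) - (5)*(-5)) / -5 = 5

(5, -5, -5)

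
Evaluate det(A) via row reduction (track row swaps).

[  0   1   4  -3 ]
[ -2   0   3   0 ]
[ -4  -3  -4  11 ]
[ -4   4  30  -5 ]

Forward elimination:
R1 <-> R2   (pivot in column 1 was zero)
[ -2   0   3   0 ]
[  0   1   4  -3 ]
[ -4  -3  -4  11 ]
[ -4   4  30  -5 ]
R3 <- R3 - (2)*R1:  [   0   -3  -10   11 ]
R4 <- R4 - (2)*R1:  [  0   4  24  -5 ]
R3 <- R3 - (-3)*R2:  [ 0  0  2  2 ]
R4 <- R4 - (4)*R2:  [ 0  0  8  7 ]
R4 <- R4 - (4)*R3:  [  0   0   0  -1 ]
Upper-triangular form:
[ -2  0  3   0 ]
[  0  1  4  -3 ]
[  0  0  2   2 ]
[  0  0  0  -1 ]
det(A) = (-1)^1 * (-2) * (1) * (2) * (-1) = -4  (1 row swap -> sign -1)

det(A) = -4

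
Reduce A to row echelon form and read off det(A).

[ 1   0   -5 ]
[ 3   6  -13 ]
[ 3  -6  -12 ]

det(A) = 30

Forward elimination:
R2 <- R2 - (3)*R1:  [ 0  6  2 ]
R3 <- R3 - (3)*R1:  [  0  -6   3 ]
R3 <- R3 - (-1)*R2:  [ 0  0  5 ]
Upper-triangular form:
[ 1  0  -5 ]
[ 0  6   2 ]
[ 0  0   5 ]
det(A) = (-1)^0 * (1) * (6) * (5) = 30  (0 row swaps -> sign +1)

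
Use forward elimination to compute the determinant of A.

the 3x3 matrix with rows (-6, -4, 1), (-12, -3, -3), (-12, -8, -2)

det(A) = 120

Forward elimination:
R2 <- R2 - (2)*R1:  [  0   5  -5 ]
R3 <- R3 - (2)*R1:  [  0   0  -4 ]
Upper-triangular form:
[ -6  -4   1 ]
[  0   5  -5 ]
[  0   0  -4 ]
det(A) = (-1)^0 * (-6) * (5) * (-4) = 120  (0 row swaps -> sign +1)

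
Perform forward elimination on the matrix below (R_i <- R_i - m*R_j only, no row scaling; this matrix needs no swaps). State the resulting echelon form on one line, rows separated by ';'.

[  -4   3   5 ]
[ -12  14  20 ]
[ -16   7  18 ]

Forward elimination:
R2 <- R2 - (3)*R1:  [ 0  5  5 ]
R3 <- R3 - (4)*R1:  [  0  -5  -2 ]
R3 <- R3 - (-1)*R2:  [ 0  0  3 ]
Row echelon form:
[ -4  3  5 ]
[  0  5  5 ]
[  0  0  3 ]

REF = [-4 3 5; 0 5 5; 0 0 3]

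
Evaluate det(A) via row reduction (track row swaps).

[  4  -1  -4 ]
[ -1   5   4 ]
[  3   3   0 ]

Forward elimination:
R2 <- R2 - (-1/4)*R1:  [    0  19/4     3 ]
R3 <- R3 - (3/4)*R1:  [    0  15/4     3 ]
R3 <- R3 - (15/19)*R2:  [     0      0  12/19 ]
Upper-triangular form:
[ 4    -1     -4 ]
[ 0  19/4      3 ]
[ 0     0  12/19 ]
det(A) = (-1)^0 * (4) * (19/4) * (12/19) = 12  (0 row swaps -> sign +1)

det(A) = 12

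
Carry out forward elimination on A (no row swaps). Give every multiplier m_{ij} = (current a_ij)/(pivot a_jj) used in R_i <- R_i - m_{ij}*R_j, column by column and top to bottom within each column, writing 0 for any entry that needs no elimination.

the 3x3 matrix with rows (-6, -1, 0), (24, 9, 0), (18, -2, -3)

multipliers: -4, -3, -1

Forward elimination:
R2 <- R2 - (-4)*R1:  [ 0  5  0 ]
R3 <- R3 - (-3)*R1:  [  0  -5  -3 ]
R3 <- R3 - (-1)*R2:  [  0   0  -3 ]
Multipliers (in order of application): m_{21} = -4, m_{31} = -3, m_{32} = -1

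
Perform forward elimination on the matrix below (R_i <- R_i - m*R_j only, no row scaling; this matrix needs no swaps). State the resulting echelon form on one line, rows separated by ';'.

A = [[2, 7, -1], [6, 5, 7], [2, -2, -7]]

REF = [2 7 -1; 0 -16 10; 0 0 -93/8]

Forward elimination:
R2 <- R2 - (3)*R1:  [   0  -16   10 ]
R3 <- R3 - (1)*R1:  [  0  -9  -6 ]
R3 <- R3 - (9/16)*R2:  [     0      0  -93/8 ]
Row echelon form:
[ 2    7     -1 ]
[ 0  -16     10 ]
[ 0    0  -93/8 ]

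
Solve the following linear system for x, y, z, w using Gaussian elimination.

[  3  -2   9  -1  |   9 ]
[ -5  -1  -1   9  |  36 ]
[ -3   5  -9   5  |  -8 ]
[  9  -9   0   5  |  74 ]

(1, -5, 0, 4)

Forward elimination on [A|b]:
R2 <- R2 - (-5/3)*R1:  [     0  -13/3     14   22/3     51 ]
R3 <- R3 - (-1)*R1:  [ 0  3  0  4  1 ]
R4 <- R4 - (3)*R1:  [   0   -3  -27    8   47 ]
R3 <- R3 - (-9/13)*R2:  [      0       0  126/13  118/13  472/13 ]
R4 <- R4 - (9/13)*R2:  [       0        0  -477/13    38/13   152/13 ]
R4 <- R4 - (-53/14)*R3:  [      0       0       0   261/7  1044/7 ]
Row echelon form:
[ 3     -2       9      -1  |       9 ]
[ 0  -13/3      14    22/3  |      51 ]
[ 0      0  126/13  118/13  |  472/13 ]
[ 0      0       0   261/7  |  1044/7 ]
Back-substitution:
w = (1044/7) / (261/7) = 4
z = (472/13 - (118/13)*(4)) / (126/13) = 0
y = (51 - (14)*(0) - (22/3)*(4)) / (-13/3) = -5
x = (9 - (-2)*(-5) - (9)*(0) - (-1)*(4)) / 3 = 1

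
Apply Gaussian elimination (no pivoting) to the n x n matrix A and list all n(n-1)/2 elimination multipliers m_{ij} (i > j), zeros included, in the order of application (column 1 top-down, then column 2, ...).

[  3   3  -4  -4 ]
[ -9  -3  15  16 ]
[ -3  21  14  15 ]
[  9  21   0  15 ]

multipliers: -3, -1, 3, 4, 2, -3

Forward elimination:
R2 <- R2 - (-3)*R1:  [ 0  6  3  4 ]
R3 <- R3 - (-1)*R1:  [  0  24  10  11 ]
R4 <- R4 - (3)*R1:  [  0  12  12  27 ]
R3 <- R3 - (4)*R2:  [  0   0  -2  -5 ]
R4 <- R4 - (2)*R2:  [  0   0   6  19 ]
R4 <- R4 - (-3)*R3:  [ 0  0  0  4 ]
Multipliers (in order of application): m_{21} = -3, m_{31} = -1, m_{41} = 3, m_{32} = 4, m_{42} = 2, m_{43} = -3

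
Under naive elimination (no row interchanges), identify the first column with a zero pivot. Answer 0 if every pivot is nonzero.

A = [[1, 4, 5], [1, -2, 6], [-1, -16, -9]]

Naive forward elimination:
R2 <- R2 - (1)*R1:  [  0  -6   1 ]
R3 <- R3 - (-1)*R1:  [   0  -12   -4 ]
R3 <- R3 - (2)*R2:  [  0   0  -6 ]
All pivots nonzero; naive elimination completes without hitting a zero pivot.

first zero-pivot column = 0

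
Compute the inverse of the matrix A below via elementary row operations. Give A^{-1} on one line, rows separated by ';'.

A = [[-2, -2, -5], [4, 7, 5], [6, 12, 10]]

Gauss-Jordan on [A | I]:
R1 <- (1/-2)*R1:  [    1     1   5/2  |  -1/2     0     0 ]
R2 <- R2 - (4)*R1:  [  0   3  -5  |   2   1   0 ]
R3 <- R3 - (6)*R1:  [  0   6  -5  |   3   0   1 ]
R2 <- (1/3)*R2:  [    0     1  -5/3  |   2/3   1/3     0 ]
R1 <- R1 - (1)*R2:  [    1     0  25/6  |  -7/6  -1/3     0 ]
R3 <- R3 - (6)*R2:  [  0   0   5  |  -1  -2   1 ]
R3 <- (1/5)*R3:  [    0     0     1  |  -1/5  -2/5   1/5 ]
R1 <- R1 - (25/6)*R3:  [    1     0     0  |  -1/3   4/3  -5/6 ]
R2 <- R2 - (-5/3)*R3:  [    0     1     0  |   1/3  -1/3   1/3 ]
Right block of [I | A^{-1}] is the inverse:
[ -1/3   4/3  -5/6 ]
[  1/3  -1/3   1/3 ]
[ -1/5  -2/5   1/5 ]

inverse = [-1/3 4/3 -5/6; 1/3 -1/3 1/3; -1/5 -2/5 1/5]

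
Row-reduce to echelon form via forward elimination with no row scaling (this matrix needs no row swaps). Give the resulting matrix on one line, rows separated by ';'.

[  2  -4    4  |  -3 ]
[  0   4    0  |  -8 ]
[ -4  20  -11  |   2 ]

REF = [2 -4 4 -3; 0 4 0 -8; 0 0 -3 20]

Forward elimination:
R3 <- R3 - (-2)*R1:  [  0  12  -3  -4 ]
R3 <- R3 - (3)*R2:  [  0   0  -3  20 ]
Row echelon form:
[ 2  -4   4  |  -3 ]
[ 0   4   0  |  -8 ]
[ 0   0  -3  |  20 ]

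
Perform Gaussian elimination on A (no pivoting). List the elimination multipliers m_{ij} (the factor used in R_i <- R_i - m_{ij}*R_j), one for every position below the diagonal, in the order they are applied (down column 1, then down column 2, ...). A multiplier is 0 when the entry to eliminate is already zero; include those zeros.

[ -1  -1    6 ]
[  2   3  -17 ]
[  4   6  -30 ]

Forward elimination:
R2 <- R2 - (-2)*R1:  [  0   1  -5 ]
R3 <- R3 - (-4)*R1:  [  0   2  -6 ]
R3 <- R3 - (2)*R2:  [ 0  0  4 ]
Multipliers (in order of application): m_{21} = -2, m_{31} = -4, m_{32} = 2

multipliers: -2, -4, 2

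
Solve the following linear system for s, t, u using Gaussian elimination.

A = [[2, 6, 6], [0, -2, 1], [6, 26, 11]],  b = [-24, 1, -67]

Forward elimination on [A|b]:
R3 <- R3 - (3)*R1:  [  0   8  -7   5 ]
R3 <- R3 - (-4)*R2:  [  0   0  -3   9 ]
Row echelon form:
[ 2   6   6  |  -24 ]
[ 0  -2   1  |    1 ]
[ 0   0  -3  |    9 ]
Back-substitution:
u = (9) / -3 = -3
t = (1 - (1)*(-3)) / -2 = -2
s = (-24 - (6)*(-2) - (6)*(-3)) / 2 = 3

(3, -2, -3)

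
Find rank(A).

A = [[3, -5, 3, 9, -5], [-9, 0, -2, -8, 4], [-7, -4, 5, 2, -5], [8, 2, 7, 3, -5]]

Row reduction:
R2 <- R2 - (-3)*R1:  [   0  -15    7   19  -11 ]
R3 <- R3 - (-7/3)*R1:  [     0  -47/3     12     23  -50/3 ]
R4 <- R4 - (8/3)*R1:  [    0  46/3    -1   -21  25/3 ]
R3 <- R3 - (47/45)*R2:  [       0        0   211/45   142/45  -233/45 ]
R4 <- R4 - (-46/45)*R2:  [       0        0   277/45   -71/45  -131/45 ]
R4 <- R4 - (277/211)*R3:  [         0          0          0  -1207/211    820/211 ]
Row echelon form:
[ 3   -5       3          9       -5 ]
[ 0  -15       7         19      -11 ]
[ 0    0  211/45     142/45  -233/45 ]
[ 0    0       0  -1207/211  820/211 ]
Nonzero rows / pivot columns: 4

rank(A) = 4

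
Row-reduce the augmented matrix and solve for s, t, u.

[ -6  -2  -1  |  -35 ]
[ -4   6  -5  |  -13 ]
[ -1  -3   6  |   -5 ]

Forward elimination on [A|b]:
R2 <- R2 - (2/3)*R1:  [     0   22/3  -13/3   31/3 ]
R3 <- R3 - (1/6)*R1:  [    0  -8/3  37/6   5/6 ]
R3 <- R3 - (-4/11)*R2:  [      0       0  101/22  101/22 ]
Row echelon form:
[ -6    -2      -1  |     -35 ]
[  0  22/3   -13/3  |    31/3 ]
[  0     0  101/22  |  101/22 ]
Back-substitution:
u = (101/22) / (101/22) = 1
t = (31/3 - (-13/3)*(1)) / (22/3) = 2
s = (-35 - (-2)*(2) - (-1)*(1)) / -6 = 5

(5, 2, 1)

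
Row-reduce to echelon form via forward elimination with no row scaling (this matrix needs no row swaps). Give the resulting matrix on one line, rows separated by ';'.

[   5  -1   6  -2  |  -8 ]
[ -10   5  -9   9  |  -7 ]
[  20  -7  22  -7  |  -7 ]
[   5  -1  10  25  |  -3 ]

REF = [5 -1 6 -2 -8; 0 3 3 5 -23; 0 0 1 6 2; 0 0 0 3 -3]

Forward elimination:
R2 <- R2 - (-2)*R1:  [   0    3    3    5  -23 ]
R3 <- R3 - (4)*R1:  [  0  -3  -2   1  25 ]
R4 <- R4 - (1)*R1:  [  0   0   4  27   5 ]
R3 <- R3 - (-1)*R2:  [ 0  0  1  6  2 ]
R4 <- R4 - (4)*R3:  [  0   0   0   3  -3 ]
Row echelon form:
[ 5  -1  6  -2  |   -8 ]
[ 0   3  3   5  |  -23 ]
[ 0   0  1   6  |    2 ]
[ 0   0  0   3  |   -3 ]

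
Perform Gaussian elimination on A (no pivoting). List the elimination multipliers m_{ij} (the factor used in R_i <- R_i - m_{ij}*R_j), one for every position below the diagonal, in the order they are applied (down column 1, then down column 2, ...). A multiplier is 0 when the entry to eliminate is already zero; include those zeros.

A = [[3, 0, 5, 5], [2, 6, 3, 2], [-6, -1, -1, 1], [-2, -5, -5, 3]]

multipliers: 2/3, -2, -2/3, -1/6, -5/6, -5/23

Forward elimination:
R2 <- R2 - (2/3)*R1:  [    0     6  -1/3  -4/3 ]
R3 <- R3 - (-2)*R1:  [  0  -1   9  11 ]
R4 <- R4 - (-2/3)*R1:  [    0    -5  -5/3  19/3 ]
R3 <- R3 - (-1/6)*R2:  [      0       0  161/18    97/9 ]
R4 <- R4 - (-5/6)*R2:  [      0       0  -35/18    47/9 ]
R4 <- R4 - (-5/23)*R3:  [      0       0       0  174/23 ]
Multipliers (in order of application): m_{21} = 2/3, m_{31} = -2, m_{41} = -2/3, m_{32} = -1/6, m_{42} = -5/6, m_{43} = -5/23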